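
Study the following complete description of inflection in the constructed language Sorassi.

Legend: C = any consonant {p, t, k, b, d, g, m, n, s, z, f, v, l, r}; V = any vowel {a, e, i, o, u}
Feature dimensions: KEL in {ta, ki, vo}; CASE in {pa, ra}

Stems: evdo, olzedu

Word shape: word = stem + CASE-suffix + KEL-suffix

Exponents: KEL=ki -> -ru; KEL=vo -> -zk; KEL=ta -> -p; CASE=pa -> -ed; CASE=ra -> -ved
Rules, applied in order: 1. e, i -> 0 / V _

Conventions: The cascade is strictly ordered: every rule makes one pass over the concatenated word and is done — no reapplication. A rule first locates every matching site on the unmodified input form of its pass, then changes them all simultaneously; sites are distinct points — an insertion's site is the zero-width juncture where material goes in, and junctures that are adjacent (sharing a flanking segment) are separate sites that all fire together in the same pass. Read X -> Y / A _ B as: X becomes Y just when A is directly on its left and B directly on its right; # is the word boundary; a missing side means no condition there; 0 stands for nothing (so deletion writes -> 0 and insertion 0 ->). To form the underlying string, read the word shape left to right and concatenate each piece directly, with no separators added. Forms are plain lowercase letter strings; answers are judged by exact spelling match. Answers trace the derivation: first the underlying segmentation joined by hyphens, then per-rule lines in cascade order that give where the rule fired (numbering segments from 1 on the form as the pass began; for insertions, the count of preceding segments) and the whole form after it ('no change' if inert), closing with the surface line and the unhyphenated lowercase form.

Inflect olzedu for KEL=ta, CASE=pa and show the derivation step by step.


underlying: olzedu-ed-p
1. e, i -> 0 / V _: fires at position(s) 7: olzedudp
surface: olzedudp


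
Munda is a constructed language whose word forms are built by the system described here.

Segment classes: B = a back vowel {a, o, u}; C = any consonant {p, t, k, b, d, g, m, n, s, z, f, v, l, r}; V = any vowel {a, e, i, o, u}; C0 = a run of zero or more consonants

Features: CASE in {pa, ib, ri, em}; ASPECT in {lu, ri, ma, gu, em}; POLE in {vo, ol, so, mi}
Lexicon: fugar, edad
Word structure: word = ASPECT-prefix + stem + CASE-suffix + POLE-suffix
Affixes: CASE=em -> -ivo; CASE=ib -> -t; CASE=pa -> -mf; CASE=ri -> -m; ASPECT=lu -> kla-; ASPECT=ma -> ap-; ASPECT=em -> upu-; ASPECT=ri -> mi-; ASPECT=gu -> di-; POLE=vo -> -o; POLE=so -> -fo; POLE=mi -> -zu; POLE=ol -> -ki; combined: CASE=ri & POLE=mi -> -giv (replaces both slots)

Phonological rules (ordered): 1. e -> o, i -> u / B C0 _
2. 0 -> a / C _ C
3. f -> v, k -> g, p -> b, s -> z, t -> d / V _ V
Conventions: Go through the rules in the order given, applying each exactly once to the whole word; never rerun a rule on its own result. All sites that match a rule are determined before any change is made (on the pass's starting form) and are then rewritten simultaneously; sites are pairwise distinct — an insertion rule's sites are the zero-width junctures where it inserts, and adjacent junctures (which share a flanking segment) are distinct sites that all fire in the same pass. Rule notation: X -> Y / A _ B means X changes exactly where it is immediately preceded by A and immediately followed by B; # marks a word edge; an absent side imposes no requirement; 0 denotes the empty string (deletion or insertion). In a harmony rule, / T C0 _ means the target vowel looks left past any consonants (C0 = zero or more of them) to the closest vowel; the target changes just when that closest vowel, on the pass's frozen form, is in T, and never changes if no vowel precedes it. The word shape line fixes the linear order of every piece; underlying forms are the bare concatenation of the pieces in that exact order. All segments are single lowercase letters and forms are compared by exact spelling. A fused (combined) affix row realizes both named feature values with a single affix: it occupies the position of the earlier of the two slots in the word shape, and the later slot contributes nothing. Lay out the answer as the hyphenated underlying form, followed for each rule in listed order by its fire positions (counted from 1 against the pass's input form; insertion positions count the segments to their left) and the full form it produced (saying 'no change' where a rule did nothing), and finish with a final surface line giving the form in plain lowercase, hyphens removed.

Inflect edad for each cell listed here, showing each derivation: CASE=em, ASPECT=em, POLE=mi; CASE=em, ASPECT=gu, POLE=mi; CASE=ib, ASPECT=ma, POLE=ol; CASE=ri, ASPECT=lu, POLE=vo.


cell CASE=em, ASPECT=em, POLE=mi:
underlying: upu-edad-ivo-zu
1. e -> o, i -> u / B C0 _: fires at position(s) 4, 8: upuodaduvozu
2. 0 -> a / C _ C: no change
3. f -> v, k -> g, p -> b, s -> z, t -> d / V _ V: fires at position(s) 2: ubuodaduvozu
surface: ubuodaduvozu

cell CASE=em, ASPECT=gu, POLE=mi:
underlying: di-edad-ivo-zu
1. e -> o, i -> u / B C0 _: fires at position(s) 7: diedaduvozu
2. 0 -> a / C _ C: no change
3. f -> v, k -> g, p -> b, s -> z, t -> d / V _ V: no change
surface: diedaduvozu

cell CASE=ib, ASPECT=ma, POLE=ol:
underlying: ap-edad-t-ki
1. e -> o, i -> u / B C0 _: fires at position(s) 3, 9: apodadtku
2. 0 -> a / C _ C: inserts after position(s) 6, 7: apodadataku
3. f -> v, k -> g, p -> b, s -> z, t -> d / V _ V: fires at position(s) 2, 8, 10: abodadadagu
surface: abodadadagu

cell CASE=ri, ASPECT=lu, POLE=vo:
underlying: kla-edad-m-o
1. e -> o, i -> u / B C0 _: fires at position(s) 4: klaodadmo
2. 0 -> a / C _ C: inserts after position(s) 1, 7: kalaodadamo
3. f -> v, k -> g, p -> b, s -> z, t -> d / V _ V: no change
surface: kalaodadamo


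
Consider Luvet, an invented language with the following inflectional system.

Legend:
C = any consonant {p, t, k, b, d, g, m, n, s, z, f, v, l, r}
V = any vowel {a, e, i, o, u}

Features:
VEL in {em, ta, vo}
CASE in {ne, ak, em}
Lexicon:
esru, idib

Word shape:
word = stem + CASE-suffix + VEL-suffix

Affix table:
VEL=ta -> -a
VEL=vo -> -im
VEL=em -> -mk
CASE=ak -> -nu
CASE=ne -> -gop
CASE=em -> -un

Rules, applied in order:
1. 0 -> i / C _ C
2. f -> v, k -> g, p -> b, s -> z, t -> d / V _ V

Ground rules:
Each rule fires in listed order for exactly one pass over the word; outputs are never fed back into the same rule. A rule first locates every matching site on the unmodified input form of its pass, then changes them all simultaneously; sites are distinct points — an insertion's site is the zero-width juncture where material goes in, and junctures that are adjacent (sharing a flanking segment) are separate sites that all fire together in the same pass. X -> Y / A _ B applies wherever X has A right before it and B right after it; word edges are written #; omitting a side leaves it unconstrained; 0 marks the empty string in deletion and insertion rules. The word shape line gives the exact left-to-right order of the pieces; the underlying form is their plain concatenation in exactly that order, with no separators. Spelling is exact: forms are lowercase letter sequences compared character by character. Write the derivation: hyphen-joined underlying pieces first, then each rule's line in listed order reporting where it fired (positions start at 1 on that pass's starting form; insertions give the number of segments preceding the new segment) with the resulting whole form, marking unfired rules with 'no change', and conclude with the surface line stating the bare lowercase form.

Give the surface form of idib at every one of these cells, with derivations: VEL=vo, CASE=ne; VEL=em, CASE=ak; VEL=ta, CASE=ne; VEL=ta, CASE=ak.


cell VEL=vo, CASE=ne:
underlying: idib-gop-im
1. 0 -> i / C _ C: inserts after position(s) 4: idibigopim
2. f -> v, k -> g, p -> b, s -> z, t -> d / V _ V: fires at position(s) 8: idibigobim
surface: idibigobim

cell VEL=em, CASE=ak:
underlying: idib-nu-mk
1. 0 -> i / C _ C: inserts after position(s) 4, 7: idibinumik
2. f -> v, k -> g, p -> b, s -> z, t -> d / V _ V: no change
surface: idibinumik

cell VEL=ta, CASE=ne:
underlying: idib-gop-a
1. 0 -> i / C _ C: inserts after position(s) 4: idibigopa
2. f -> v, k -> g, p -> b, s -> z, t -> d / V _ V: fires at position(s) 8: idibigoba
surface: idibigoba

cell VEL=ta, CASE=ak:
underlying: idib-nu-a
1. 0 -> i / C _ C: inserts after position(s) 4: idibinua
2. f -> v, k -> g, p -> b, s -> z, t -> d / V _ V: no change
surface: idibinua


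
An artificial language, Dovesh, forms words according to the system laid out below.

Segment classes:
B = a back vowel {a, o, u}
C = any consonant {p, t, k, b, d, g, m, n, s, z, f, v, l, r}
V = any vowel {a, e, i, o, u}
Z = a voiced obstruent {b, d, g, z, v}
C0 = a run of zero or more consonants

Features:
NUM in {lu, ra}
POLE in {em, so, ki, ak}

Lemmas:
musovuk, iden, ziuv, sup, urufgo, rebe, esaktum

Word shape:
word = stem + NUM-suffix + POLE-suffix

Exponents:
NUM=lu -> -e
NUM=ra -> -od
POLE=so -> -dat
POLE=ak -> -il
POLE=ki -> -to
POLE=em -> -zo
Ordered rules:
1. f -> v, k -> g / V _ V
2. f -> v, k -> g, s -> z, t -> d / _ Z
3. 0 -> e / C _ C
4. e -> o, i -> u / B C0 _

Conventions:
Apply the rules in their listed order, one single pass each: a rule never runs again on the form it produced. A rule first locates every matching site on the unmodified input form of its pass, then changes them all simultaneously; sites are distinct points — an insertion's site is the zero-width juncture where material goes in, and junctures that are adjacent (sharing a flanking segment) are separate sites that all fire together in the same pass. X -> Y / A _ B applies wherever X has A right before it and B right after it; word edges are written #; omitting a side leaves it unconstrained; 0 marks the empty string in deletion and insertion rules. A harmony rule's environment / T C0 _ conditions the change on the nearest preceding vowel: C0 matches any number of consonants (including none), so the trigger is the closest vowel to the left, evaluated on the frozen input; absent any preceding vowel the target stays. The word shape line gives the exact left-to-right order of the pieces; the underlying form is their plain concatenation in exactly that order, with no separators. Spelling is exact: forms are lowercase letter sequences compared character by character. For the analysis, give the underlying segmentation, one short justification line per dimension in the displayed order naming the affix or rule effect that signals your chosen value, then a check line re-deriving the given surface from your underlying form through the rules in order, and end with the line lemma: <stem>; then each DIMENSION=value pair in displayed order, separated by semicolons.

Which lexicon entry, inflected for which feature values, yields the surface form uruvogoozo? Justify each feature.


underlying: urufgo-e-zo
NUM=lu - signalled by the affix -e
POLE=em - signalled by the affix -zo
check: urufgoezo -> urufgoezo -> uruvgoezo -> uruvegoezo -> uruvogoozo
lemma: urufgo; NUM=lu; POLE=em


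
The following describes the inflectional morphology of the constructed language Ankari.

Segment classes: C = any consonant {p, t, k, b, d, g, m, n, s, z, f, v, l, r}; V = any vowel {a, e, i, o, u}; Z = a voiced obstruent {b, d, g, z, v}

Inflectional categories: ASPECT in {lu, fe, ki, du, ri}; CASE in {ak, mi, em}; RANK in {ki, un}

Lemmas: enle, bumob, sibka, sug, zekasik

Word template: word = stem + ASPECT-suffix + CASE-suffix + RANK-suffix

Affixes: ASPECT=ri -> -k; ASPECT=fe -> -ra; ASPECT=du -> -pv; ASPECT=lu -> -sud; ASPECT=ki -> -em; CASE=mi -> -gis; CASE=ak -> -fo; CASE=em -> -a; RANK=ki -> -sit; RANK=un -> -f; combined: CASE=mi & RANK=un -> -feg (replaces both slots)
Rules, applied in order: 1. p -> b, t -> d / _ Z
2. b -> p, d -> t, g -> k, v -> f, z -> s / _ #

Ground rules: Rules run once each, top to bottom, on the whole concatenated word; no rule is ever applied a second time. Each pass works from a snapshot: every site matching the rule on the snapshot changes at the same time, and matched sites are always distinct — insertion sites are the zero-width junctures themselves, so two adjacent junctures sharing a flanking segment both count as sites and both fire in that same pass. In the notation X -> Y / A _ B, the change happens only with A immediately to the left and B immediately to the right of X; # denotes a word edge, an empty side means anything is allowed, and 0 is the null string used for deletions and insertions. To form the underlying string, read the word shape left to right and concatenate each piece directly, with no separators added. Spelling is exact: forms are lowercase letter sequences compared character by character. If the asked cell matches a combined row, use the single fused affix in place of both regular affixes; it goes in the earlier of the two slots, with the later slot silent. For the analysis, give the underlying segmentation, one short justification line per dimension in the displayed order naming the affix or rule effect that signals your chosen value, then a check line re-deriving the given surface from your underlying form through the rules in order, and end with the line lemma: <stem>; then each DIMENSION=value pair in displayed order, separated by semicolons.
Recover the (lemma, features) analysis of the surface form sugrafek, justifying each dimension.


underlying: sug-ra-feg
ASPECT=fe - signalled by the affix -ra
CASE=mi - signalled by the combined affix row
RANK=un - signalled by the combined affix row
check: sugrafeg -> sugrafeg -> sugrafek
lemma: sug; ASPECT=fe; CASE=mi; RANK=un


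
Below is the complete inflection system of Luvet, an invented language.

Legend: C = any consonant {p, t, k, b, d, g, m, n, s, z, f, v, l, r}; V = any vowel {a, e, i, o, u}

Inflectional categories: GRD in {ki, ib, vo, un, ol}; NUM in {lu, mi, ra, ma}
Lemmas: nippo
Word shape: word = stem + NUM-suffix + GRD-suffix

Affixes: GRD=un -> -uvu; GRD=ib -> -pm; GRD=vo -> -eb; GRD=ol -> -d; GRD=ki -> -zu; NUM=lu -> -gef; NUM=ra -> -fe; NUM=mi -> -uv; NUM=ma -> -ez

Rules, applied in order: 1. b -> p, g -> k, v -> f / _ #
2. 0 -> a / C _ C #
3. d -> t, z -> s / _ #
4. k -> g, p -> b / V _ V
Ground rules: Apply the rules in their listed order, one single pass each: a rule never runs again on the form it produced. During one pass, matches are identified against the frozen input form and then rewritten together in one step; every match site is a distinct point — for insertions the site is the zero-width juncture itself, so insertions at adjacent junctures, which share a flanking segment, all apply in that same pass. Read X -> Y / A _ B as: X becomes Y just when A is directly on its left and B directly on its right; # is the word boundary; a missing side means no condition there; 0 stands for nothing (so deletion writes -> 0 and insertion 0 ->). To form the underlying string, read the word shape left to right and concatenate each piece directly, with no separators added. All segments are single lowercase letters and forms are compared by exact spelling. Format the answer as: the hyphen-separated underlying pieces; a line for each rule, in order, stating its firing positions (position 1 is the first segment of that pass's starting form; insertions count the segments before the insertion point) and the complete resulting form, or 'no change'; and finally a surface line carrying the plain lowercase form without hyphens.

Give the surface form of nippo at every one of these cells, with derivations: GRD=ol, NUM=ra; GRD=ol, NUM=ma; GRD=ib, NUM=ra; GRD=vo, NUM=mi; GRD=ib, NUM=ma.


cell GRD=ol, NUM=ra:
underlying: nippo-fe-d
1. b -> p, g -> k, v -> f / _ #: no change
2. 0 -> a / C _ C #: no change
3. d -> t, z -> s / _ #: fires at position(s) 8: nippofet
4. k -> g, p -> b / V _ V: no change
surface: nippofet

cell GRD=ol, NUM=ma:
underlying: nippo-ez-d
1. b -> p, g -> k, v -> f / _ #: no change
2. 0 -> a / C _ C #: inserts after position(s) 7: nippoezad
3. d -> t, z -> s / _ #: fires at position(s) 9: nippoezat
4. k -> g, p -> b / V _ V: no change
surface: nippoezat

cell GRD=ib, NUM=ra:
underlying: nippo-fe-pm
1. b -> p, g -> k, v -> f / _ #: no change
2. 0 -> a / C _ C #: inserts after position(s) 8: nippofepam
3. d -> t, z -> s / _ #: no change
4. k -> g, p -> b / V _ V: fires at position(s) 8: nippofebam
surface: nippofebam

cell GRD=vo, NUM=mi:
underlying: nippo-uv-eb
1. b -> p, g -> k, v -> f / _ #: fires at position(s) 9: nippouvep
2. 0 -> a / C _ C #: no change
3. d -> t, z -> s / _ #: no change
4. k -> g, p -> b / V _ V: no change
surface: nippouvep

cell GRD=ib, NUM=ma:
underlying: nippo-ez-pm
1. b -> p, g -> k, v -> f / _ #: no change
2. 0 -> a / C _ C #: inserts after position(s) 8: nippoezpam
3. d -> t, z -> s / _ #: no change
4. k -> g, p -> b / V _ V: no change
surface: nippoezpam


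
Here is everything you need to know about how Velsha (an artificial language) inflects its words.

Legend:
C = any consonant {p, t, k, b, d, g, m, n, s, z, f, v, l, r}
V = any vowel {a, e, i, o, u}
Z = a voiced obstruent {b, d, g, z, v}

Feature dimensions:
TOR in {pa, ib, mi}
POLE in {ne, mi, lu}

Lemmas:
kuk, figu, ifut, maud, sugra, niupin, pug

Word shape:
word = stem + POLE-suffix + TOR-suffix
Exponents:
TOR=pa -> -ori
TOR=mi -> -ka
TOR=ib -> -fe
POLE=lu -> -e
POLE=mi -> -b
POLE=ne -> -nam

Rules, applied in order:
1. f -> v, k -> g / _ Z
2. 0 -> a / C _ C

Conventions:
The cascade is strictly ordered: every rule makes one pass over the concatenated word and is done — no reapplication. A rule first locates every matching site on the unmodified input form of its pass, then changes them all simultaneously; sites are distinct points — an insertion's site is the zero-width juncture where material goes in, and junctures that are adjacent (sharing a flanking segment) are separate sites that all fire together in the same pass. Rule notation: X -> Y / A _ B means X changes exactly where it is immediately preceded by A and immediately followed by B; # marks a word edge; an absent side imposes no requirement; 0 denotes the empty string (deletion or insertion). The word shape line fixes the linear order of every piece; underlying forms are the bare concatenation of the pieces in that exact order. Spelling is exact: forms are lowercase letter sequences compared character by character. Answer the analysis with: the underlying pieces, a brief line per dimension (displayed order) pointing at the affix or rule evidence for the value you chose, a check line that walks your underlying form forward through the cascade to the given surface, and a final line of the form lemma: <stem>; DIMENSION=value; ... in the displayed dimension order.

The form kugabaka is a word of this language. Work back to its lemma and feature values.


underlying: kuk-b-ka
TOR=mi - signalled by the affix -ka
POLE=mi - signalled by the affix -b
check: kukbka -> kugbka -> kugabaka
lemma: kuk; TOR=mi; POLE=mi


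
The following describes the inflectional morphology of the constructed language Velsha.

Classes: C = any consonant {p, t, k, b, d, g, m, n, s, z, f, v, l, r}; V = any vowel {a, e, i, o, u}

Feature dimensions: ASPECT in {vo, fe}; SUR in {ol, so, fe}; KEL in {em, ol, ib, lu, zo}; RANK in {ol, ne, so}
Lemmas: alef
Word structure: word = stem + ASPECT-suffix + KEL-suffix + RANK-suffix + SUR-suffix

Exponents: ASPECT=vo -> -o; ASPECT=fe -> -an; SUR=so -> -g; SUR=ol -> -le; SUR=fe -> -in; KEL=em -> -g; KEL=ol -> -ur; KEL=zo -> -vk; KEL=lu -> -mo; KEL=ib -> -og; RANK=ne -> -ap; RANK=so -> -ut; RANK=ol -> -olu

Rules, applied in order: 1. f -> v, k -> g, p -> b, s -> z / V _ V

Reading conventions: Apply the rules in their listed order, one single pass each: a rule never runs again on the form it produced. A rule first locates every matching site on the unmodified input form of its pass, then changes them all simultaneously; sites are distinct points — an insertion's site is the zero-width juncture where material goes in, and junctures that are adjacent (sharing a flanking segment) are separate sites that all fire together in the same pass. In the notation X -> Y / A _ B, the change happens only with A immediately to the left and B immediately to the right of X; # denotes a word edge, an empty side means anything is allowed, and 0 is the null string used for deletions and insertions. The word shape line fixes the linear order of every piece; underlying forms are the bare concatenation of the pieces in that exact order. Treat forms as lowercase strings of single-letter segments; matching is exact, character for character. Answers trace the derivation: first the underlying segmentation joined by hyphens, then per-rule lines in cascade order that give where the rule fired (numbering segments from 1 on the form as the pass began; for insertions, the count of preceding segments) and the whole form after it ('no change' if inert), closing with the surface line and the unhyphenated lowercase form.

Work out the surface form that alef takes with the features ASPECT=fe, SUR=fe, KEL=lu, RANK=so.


underlying: alef-an-mo-ut-in
1. f -> v, k -> g, p -> b, s -> z / V _ V: fires at position(s) 4: alevanmoutin
surface: alevanmoutin


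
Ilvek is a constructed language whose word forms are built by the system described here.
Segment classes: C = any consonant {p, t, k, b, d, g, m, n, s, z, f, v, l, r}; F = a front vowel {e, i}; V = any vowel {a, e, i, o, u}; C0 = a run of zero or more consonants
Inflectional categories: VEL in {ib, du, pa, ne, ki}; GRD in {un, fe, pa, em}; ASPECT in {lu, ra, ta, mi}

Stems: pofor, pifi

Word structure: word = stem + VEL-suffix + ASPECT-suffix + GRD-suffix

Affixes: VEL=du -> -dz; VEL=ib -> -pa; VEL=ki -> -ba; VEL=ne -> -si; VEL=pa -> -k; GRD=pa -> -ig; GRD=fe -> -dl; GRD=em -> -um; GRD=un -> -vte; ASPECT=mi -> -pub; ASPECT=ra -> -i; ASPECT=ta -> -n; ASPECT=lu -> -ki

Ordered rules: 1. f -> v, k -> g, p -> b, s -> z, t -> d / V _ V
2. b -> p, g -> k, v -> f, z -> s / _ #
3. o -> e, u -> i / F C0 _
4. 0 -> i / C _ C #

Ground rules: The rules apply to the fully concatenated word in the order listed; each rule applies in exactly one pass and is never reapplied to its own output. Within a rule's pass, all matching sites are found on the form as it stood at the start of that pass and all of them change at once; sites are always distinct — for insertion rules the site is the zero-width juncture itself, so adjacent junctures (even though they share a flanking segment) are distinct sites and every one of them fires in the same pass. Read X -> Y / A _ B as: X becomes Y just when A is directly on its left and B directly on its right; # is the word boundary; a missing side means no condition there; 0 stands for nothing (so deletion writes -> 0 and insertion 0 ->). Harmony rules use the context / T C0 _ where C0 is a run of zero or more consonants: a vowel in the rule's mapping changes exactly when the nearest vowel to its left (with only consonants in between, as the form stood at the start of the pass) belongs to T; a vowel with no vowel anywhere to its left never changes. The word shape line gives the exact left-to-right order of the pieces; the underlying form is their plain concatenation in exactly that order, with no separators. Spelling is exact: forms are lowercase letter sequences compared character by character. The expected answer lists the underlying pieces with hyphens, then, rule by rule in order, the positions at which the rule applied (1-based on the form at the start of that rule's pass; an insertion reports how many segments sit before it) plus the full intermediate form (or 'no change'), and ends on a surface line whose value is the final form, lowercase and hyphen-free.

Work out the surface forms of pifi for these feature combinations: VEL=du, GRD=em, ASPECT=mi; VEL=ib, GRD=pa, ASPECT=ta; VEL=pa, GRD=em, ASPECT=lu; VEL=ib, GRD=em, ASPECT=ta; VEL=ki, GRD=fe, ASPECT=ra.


cell VEL=du, GRD=em, ASPECT=mi:
underlying: pifi-dz-pub-um
1. f -> v, k -> g, p -> b, s -> z, t -> d / V _ V: fires at position(s) 3: pividzpubum
2. b -> p, g -> k, v -> f, z -> s / _ #: no change
3. o -> e, u -> i / F C0 _: fires at position(s) 8: pividzpibum
4. 0 -> i / C _ C #: no change
surface: pividzpibum

cell VEL=ib, GRD=pa, ASPECT=ta:
underlying: pifi-pa-n-ig
1. f -> v, k -> g, p -> b, s -> z, t -> d / V _ V: fires at position(s) 3, 5: pivibanig
2. b -> p, g -> k, v -> f, z -> s / _ #: fires at position(s) 9: pivibanik
3. o -> e, u -> i / F C0 _: no change
4. 0 -> i / C _ C #: no change
surface: pivibanik

cell VEL=pa, GRD=em, ASPECT=lu:
underlying: pifi-k-ki-um
1. f -> v, k -> g, p -> b, s -> z, t -> d / V _ V: fires at position(s) 3: pivikkium
2. b -> p, g -> k, v -> f, z -> s / _ #: no change
3. o -> e, u -> i / F C0 _: fires at position(s) 8: pivikkiim
4. 0 -> i / C _ C #: no change
surface: pivikkiim

cell VEL=ib, GRD=em, ASPECT=ta:
underlying: pifi-pa-n-um
1. f -> v, k -> g, p -> b, s -> z, t -> d / V _ V: fires at position(s) 3, 5: pivibanum
2. b -> p, g -> k, v -> f, z -> s / _ #: no change
3. o -> e, u -> i / F C0 _: no change
4. 0 -> i / C _ C #: no change
surface: pivibanum

cell VEL=ki, GRD=fe, ASPECT=ra:
underlying: pifi-ba-i-dl
1. f -> v, k -> g, p -> b, s -> z, t -> d / V _ V: fires at position(s) 3: pivibaidl
2. b -> p, g -> k, v -> f, z -> s / _ #: no change
3. o -> e, u -> i / F C0 _: no change
4. 0 -> i / C _ C #: inserts after position(s) 8: pivibaidil
surface: pivibaidil


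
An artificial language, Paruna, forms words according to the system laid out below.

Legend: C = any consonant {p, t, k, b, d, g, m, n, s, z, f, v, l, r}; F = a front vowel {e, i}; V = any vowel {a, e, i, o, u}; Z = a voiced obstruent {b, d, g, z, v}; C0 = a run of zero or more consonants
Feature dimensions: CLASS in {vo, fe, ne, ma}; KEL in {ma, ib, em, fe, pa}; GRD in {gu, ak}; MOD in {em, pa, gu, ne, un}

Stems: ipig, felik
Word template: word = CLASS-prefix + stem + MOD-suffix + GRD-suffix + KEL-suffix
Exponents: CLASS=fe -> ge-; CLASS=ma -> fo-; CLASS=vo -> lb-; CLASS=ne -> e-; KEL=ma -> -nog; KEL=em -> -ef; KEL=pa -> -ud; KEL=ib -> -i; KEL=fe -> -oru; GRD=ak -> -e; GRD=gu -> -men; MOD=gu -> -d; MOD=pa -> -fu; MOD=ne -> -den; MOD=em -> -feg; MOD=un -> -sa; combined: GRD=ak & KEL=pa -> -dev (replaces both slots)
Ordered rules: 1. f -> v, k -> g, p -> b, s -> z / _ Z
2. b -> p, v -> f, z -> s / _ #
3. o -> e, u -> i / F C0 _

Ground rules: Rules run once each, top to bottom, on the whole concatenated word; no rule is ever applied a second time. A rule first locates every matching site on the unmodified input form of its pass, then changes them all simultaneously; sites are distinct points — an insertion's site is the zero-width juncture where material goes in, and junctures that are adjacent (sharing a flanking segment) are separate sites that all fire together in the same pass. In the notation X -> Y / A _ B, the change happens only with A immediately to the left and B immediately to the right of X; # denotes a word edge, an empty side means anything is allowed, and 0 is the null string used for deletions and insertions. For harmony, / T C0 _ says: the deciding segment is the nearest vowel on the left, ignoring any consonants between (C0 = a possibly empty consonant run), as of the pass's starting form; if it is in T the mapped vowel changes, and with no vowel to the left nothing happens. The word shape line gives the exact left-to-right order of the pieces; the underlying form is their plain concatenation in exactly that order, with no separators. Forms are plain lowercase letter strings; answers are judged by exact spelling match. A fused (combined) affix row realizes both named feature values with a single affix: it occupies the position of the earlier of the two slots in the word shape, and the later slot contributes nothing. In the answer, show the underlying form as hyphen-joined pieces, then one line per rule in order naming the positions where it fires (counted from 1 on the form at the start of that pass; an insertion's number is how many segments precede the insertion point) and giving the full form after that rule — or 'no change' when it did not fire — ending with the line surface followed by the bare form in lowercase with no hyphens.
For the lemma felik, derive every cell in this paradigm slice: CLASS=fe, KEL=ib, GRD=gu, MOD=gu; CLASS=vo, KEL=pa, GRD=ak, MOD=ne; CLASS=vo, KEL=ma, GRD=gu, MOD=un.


cell CLASS=fe, KEL=ib, GRD=gu, MOD=gu:
underlying: ge-felik-d-men-i
1. f -> v, k -> g, p -> b, s -> z / _ Z: fires at position(s) 7: gefeligdmeni
2. b -> p, v -> f, z -> s / _ #: no change
3. o -> e, u -> i / F C0 _: no change
surface: gefeligdmeni

cell CLASS=vo, KEL=pa, GRD=ak, MOD=ne:
underlying: lb-felik-den-dev
1. f -> v, k -> g, p -> b, s -> z / _ Z: fires at position(s) 7: lbfeligdendev
2. b -> p, v -> f, z -> s / _ #: fires at position(s) 13: lbfeligdendef
3. o -> e, u -> i / F C0 _: no change
surface: lbfeligdendef

cell CLASS=vo, KEL=ma, GRD=gu, MOD=un:
underlying: lb-felik-sa-men-nog
1. f -> v, k -> g, p -> b, s -> z / _ Z: no change
2. b -> p, v -> f, z -> s / _ #: no change
3. o -> e, u -> i / F C0 _: fires at position(s) 14: lbfeliksamenneg
surface: lbfeliksamenneg


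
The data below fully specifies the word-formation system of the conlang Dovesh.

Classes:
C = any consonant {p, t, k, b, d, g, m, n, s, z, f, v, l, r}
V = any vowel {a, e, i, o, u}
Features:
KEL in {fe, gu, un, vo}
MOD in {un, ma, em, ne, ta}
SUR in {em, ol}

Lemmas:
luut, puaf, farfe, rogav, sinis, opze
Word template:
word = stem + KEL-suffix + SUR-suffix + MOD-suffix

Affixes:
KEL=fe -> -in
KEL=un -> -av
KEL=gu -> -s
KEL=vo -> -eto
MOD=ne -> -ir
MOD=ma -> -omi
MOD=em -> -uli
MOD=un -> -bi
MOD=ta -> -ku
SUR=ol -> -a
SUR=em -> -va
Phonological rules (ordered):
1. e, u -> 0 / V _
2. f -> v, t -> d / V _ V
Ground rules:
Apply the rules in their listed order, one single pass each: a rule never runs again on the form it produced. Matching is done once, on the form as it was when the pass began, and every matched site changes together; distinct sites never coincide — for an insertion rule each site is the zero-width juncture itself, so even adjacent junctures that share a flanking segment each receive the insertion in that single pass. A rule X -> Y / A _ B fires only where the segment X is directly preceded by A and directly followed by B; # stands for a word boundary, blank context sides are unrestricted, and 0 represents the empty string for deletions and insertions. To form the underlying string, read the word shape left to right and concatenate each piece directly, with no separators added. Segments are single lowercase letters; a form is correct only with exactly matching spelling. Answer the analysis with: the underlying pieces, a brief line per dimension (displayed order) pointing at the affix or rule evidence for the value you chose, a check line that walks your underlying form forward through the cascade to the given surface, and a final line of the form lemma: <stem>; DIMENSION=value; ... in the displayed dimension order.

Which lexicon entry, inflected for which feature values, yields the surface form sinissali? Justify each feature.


underlying: sinis-s-a-uli
KEL=gu - signalled by the affix -s
MOD=em - signalled by the affix -uli
SUR=ol - signalled by the affix -a
check: sinissauli -> sinissali -> sinissali
lemma: sinis; KEL=gu; MOD=em; SUR=ol


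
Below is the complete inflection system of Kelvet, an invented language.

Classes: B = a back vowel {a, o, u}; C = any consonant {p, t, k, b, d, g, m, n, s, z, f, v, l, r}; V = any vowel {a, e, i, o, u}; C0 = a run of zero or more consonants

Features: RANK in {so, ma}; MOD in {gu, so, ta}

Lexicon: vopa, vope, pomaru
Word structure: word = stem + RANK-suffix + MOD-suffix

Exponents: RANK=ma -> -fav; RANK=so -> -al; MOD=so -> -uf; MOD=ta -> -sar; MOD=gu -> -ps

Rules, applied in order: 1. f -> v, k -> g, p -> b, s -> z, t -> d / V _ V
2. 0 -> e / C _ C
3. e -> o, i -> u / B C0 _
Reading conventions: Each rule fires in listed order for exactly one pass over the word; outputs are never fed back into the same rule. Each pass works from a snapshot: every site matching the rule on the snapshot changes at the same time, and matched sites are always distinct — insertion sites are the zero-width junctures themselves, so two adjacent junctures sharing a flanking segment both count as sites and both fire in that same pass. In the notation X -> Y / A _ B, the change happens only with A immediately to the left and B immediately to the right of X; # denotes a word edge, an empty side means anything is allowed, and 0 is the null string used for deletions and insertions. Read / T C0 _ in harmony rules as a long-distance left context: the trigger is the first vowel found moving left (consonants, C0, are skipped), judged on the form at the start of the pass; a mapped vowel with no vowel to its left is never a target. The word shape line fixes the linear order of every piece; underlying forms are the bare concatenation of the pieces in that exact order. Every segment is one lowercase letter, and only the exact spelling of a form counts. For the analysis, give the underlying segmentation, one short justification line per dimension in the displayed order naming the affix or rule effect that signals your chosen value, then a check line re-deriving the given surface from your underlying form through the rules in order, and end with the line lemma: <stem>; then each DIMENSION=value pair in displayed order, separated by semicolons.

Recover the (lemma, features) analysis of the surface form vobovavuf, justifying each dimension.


underlying: vope-fav-uf
RANK=ma - signalled by the affix -fav
MOD=so - signalled by the affix -uf
check: vopefavuf -> vobevavuf -> vobevavuf -> vobovavuf
lemma: vope; RANK=ma; MOD=so


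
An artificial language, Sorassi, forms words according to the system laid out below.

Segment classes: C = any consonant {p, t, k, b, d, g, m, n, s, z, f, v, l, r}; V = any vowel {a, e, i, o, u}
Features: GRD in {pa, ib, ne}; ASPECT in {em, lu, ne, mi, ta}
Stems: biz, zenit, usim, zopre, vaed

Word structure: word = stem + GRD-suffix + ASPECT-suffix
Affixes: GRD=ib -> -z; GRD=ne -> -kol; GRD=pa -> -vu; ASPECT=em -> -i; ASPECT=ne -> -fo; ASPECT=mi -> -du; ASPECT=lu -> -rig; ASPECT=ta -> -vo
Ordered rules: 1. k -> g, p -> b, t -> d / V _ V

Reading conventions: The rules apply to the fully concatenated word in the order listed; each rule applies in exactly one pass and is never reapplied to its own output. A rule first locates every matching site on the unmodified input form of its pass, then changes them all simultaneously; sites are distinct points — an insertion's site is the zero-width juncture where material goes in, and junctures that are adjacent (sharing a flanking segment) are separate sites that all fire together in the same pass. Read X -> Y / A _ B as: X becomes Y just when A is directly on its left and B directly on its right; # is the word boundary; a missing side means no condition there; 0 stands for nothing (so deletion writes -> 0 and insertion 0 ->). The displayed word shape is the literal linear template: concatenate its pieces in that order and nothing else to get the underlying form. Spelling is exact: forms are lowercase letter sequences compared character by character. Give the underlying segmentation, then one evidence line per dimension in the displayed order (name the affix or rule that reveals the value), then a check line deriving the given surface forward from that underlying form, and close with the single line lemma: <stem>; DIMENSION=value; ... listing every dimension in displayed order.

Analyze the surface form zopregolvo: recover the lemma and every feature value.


underlying: zopre-kol-vo
GRD=ne - signalled by the affix -kol
ASPECT=ta - signalled by the affix -vo
check: zoprekolvo -> zopregolvo
lemma: zopre; GRD=ne; ASPECT=ta


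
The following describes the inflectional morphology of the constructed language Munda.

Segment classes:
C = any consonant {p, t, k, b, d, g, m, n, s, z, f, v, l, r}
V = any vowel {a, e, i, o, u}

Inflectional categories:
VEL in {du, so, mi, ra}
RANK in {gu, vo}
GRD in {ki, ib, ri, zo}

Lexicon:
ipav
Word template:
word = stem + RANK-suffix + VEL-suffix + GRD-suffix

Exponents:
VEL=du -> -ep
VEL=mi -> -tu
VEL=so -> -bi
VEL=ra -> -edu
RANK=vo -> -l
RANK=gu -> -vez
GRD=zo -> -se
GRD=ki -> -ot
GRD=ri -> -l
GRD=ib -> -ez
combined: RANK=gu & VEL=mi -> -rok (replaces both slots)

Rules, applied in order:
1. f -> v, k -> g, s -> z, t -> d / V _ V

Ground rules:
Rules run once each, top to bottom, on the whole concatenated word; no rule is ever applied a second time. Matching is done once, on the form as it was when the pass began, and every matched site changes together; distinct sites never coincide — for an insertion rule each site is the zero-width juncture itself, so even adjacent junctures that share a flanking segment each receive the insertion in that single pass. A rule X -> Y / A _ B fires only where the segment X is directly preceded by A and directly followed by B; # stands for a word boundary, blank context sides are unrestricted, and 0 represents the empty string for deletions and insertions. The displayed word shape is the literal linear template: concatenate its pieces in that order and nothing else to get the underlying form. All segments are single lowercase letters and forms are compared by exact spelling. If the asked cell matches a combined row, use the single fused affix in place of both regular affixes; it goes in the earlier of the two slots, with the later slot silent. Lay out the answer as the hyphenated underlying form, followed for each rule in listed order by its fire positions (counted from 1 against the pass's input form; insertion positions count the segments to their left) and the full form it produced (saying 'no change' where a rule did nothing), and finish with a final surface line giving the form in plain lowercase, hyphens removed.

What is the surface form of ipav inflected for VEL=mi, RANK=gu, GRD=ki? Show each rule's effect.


underlying: ipav-rok-ot
1. f -> v, k -> g, s -> z, t -> d / V _ V: fires at position(s) 7: ipavrogot
surface: ipavrogot


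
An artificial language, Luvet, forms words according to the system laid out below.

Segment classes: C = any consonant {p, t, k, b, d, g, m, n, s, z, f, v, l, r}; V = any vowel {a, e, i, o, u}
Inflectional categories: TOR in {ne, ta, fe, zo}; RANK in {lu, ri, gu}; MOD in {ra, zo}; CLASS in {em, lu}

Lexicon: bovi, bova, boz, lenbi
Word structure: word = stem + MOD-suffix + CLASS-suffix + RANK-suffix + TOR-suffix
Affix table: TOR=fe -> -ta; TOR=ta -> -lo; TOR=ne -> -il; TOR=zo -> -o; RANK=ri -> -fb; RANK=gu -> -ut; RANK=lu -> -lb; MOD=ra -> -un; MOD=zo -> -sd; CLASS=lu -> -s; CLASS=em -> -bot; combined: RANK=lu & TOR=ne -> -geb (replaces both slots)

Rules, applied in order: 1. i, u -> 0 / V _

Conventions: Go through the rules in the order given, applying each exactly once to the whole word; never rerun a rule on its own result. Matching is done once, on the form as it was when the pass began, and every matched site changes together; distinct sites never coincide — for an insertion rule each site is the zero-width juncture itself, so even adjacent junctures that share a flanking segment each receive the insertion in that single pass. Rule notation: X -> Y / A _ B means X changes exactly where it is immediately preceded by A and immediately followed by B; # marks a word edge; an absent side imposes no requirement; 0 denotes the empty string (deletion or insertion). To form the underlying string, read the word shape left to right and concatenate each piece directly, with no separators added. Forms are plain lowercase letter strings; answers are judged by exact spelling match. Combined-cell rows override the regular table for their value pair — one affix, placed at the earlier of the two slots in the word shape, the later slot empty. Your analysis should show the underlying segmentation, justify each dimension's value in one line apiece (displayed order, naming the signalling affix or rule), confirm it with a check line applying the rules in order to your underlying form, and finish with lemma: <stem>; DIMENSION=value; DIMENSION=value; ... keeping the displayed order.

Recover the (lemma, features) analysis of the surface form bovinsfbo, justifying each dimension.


underlying: bovi-un-s-fb-o
TOR=zo - signalled by the affix -o
RANK=ri - signalled by the affix -fb
MOD=ra - signalled by the affix -un
CLASS=lu - signalled by the affix -s
check: boviunsfbo -> bovinsfbo
lemma: bovi; TOR=zo; RANK=ri; MOD=ra; CLASS=lu
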